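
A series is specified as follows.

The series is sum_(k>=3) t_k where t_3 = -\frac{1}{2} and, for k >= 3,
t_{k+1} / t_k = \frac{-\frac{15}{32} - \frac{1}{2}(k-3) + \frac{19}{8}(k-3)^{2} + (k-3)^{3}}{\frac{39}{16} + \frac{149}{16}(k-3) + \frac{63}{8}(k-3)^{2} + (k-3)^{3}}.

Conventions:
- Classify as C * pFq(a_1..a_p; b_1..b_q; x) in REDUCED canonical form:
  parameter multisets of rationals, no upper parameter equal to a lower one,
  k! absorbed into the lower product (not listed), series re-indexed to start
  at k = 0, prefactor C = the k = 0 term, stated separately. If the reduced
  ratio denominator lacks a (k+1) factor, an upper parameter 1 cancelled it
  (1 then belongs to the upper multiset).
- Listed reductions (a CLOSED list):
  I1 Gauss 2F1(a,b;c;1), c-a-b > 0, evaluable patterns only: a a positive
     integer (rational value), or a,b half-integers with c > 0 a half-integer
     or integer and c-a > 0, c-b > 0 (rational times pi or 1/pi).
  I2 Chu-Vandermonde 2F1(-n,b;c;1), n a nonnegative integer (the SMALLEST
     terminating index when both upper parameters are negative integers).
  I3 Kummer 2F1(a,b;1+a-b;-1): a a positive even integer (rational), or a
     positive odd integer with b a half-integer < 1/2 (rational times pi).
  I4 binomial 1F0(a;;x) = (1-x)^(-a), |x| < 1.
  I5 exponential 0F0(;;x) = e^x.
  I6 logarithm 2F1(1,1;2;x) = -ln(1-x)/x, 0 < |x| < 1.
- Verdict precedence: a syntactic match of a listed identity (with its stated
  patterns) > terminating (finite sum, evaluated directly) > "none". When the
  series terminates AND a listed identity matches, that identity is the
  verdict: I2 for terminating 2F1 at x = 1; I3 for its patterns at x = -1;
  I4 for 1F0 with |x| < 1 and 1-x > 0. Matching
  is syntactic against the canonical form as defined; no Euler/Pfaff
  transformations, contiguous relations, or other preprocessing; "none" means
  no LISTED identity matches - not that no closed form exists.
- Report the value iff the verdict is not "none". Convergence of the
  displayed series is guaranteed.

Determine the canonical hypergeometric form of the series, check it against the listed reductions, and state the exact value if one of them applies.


The tell: t_0 = -\frac{1}{2} here, and the parameter 3/8 appears in both the upper and lower lists and cancels.
Adjacent-term ratio: r(k) = 1 * (k-\frac{1}{2}) (k+\frac{5}{2}) / [(k+\frac{13}{2}) (k+1)] ; factor over Q: parameters, x = 1, and C = -\frac{1}{2}.

This is -\frac{1}{2} * 2F1(-\frac{1}{2}, \frac{5}{2}; \frac{13}{2}; 1) in reduced canonical form. Verdict: Gauss (I1, half-integer pattern) applies (x = 1; upper {-\frac{1}{2}, \frac{5}{2}} half-integers, c = \frac{13}{2} in the evaluable pattern). Its exact value is \left(-\frac{8085}{65536}\right) \cdot \pi.


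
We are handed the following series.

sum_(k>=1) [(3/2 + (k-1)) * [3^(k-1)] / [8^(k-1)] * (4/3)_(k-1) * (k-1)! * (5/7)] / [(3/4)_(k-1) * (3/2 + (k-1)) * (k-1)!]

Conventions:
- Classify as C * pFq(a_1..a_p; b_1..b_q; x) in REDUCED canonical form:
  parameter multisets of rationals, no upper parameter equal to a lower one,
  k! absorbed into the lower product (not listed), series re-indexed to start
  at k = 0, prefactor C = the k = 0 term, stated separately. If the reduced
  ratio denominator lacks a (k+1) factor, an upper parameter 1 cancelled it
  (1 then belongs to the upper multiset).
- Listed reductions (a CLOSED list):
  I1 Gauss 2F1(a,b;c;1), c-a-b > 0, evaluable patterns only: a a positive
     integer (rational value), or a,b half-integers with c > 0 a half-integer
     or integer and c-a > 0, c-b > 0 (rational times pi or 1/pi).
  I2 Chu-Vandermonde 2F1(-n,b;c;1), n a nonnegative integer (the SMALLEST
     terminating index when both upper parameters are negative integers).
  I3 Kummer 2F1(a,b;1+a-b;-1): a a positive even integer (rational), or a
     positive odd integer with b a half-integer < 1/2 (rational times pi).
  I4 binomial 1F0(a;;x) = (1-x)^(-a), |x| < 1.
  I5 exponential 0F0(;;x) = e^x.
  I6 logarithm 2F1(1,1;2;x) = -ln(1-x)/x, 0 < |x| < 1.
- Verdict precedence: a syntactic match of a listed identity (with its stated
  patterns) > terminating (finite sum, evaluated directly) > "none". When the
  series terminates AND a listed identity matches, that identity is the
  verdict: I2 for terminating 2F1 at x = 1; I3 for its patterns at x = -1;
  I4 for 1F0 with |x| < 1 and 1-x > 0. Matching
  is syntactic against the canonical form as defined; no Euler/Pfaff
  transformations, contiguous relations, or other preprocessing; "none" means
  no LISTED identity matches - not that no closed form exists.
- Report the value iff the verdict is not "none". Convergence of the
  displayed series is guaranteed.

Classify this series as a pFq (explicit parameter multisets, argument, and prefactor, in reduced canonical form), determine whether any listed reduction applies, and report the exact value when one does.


Key observation: t_0 being 5/7, the two geometric factors (C = 5/7) combine into one argument.
Consecutive-term ratio: r(k) = (3/8) * (k+1) (k+4/3) / [(k+3/4) (k+1)] - rational in k, leading ratio (3/8); with t_0 = 5/7, classification follows.

Canonical form: C = 5/7 times 2F1 with upper {1, 4/3}, lower {3/4}, x = 3/8. Verdict: none (x = 3/8): each listed identity misses the multisets {1, 4/3} ; {3/4}.


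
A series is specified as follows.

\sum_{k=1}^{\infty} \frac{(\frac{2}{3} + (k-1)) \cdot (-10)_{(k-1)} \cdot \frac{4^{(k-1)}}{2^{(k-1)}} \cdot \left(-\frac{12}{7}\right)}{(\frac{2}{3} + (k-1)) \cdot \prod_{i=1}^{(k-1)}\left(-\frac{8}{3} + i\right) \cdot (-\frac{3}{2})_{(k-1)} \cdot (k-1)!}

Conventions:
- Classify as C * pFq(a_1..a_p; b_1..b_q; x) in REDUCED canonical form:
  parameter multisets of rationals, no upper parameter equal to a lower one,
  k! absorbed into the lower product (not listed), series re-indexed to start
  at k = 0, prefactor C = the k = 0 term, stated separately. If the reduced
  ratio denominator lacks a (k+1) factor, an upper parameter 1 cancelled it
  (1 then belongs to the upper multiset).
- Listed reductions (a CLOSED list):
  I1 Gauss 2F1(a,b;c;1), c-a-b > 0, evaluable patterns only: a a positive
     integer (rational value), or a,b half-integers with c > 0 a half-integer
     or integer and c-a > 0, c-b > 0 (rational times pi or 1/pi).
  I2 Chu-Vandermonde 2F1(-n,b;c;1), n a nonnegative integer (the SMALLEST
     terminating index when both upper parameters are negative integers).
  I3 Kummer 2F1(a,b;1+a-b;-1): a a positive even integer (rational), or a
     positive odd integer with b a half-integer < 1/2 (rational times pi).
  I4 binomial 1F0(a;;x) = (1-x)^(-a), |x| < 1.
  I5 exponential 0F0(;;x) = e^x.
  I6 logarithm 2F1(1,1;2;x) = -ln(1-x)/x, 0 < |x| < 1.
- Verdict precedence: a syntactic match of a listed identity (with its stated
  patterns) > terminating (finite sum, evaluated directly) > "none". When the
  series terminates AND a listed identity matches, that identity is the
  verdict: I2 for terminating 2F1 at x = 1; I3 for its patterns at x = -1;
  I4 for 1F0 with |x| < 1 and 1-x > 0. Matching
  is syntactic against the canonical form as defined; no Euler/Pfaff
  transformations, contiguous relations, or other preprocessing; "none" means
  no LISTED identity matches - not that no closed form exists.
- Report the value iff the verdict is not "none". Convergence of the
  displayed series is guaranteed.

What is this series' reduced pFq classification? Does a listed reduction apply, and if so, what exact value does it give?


At argument 2: a 1F2 with upper {-10}, lower {-\frac{5}{3}, -\frac{3}{2}}, scaled by C = -\frac{12}{7}. Verdict: terminating - upper parameter -10 makes this a finite sum (last index 10), evaluated exactly. Its exact value is -\frac{155163922328868}{83291333125}.

Key observation: from the first term -\frac{12}{7}: the two k-th powers (C = -12/7, x = 2) combine into one argument.
Term ratio: r(k) = 2 * (k-10) / [(k-\frac{5}{3}) (k-\frac{3}{2}) (k+1)] - rational in k, leading ratio 2; with t_0 = -\frac{12}{7}, classification follows.


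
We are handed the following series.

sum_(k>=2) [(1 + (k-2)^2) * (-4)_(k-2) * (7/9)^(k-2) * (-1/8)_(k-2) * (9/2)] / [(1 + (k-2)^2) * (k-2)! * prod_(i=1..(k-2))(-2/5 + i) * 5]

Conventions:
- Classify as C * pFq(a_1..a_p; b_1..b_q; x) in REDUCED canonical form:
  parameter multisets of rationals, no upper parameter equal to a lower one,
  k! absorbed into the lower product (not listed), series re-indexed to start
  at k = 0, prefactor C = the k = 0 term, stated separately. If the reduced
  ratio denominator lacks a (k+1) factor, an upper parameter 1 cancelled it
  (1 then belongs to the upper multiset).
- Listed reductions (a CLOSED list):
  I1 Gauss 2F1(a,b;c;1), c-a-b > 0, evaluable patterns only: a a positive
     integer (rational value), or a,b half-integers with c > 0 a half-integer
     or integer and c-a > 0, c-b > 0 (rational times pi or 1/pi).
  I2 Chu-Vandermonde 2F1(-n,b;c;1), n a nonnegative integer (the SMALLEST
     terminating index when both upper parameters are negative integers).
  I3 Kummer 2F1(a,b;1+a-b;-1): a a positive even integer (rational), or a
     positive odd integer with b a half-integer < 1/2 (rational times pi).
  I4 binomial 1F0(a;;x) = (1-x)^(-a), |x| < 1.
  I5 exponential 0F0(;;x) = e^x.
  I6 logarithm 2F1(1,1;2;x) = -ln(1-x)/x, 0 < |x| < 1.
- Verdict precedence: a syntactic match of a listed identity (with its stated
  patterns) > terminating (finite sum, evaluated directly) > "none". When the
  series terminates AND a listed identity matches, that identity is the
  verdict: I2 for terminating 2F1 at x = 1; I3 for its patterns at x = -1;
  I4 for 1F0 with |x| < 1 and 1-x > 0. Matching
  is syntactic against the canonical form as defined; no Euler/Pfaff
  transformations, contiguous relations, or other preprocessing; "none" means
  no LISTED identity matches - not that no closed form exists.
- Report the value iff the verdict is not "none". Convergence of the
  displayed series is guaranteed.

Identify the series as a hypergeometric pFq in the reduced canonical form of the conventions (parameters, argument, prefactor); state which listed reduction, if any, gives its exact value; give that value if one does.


Key step: with t_0 = 9/10, k^2 + 1 divides numerator and denominator alike; C = 9/10, x = 7/9 after cancelling.
Adjacent-term ratio: r(k) = (7/9) * (k-4) (k-1/8) / [(k+3/5) (k+1)] - rational in k. x = (7/9); t_0 = 9/10; negate the roots.

Prefactor 9/10, argument 7/9: 2F1 with upper {-4, -1/8} over lower {3/5}. Verdict: terminating - upper -4 stops the sum at k = 4; the 5 terms are added exactly. Exact value: 68682130187/55897620480.


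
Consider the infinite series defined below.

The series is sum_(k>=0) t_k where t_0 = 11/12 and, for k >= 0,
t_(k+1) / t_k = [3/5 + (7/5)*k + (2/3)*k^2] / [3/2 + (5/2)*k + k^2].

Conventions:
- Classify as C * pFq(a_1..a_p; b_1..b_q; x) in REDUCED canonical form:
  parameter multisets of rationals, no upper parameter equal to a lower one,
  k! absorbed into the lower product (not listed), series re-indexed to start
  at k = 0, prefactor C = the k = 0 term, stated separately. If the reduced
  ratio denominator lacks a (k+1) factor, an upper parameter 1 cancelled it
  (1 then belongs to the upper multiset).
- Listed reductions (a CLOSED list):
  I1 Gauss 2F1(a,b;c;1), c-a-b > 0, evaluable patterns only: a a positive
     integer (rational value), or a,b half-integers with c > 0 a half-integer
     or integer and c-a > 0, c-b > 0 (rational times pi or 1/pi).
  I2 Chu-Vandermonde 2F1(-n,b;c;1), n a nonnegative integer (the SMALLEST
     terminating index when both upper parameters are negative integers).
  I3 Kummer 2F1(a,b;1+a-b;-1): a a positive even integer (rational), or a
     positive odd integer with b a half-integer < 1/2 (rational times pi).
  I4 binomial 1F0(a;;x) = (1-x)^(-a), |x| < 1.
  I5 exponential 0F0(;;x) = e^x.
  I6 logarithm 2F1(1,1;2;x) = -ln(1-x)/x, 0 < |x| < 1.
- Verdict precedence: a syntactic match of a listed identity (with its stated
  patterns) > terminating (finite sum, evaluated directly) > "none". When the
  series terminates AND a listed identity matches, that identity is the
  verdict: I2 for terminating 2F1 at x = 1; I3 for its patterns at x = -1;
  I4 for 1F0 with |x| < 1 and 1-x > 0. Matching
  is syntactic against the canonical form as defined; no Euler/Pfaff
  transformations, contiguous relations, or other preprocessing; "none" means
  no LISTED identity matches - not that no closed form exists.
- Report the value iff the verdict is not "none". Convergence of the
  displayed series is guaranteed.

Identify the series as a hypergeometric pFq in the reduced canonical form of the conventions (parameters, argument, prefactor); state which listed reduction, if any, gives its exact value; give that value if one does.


Prefactor 11/12, argument 2/3: 1F0 with upper {3/5} over lower {-}. Verdict: binomial (I4) fires (the 1F0 binomial series: exponent -3/5, x = 2/3). Exact value: (11/12) * (1/3)^(-3/5).

First insight: t_0 = 11/12 here, and the ratio is unreduced: k + 3/2 divides both sides (prefactor 11/12).
Consecutive-term ratio: r(k) = (2/3) * (k+3/5) / [(k+1)] ; factor over Q: parameters, x = (2/3), and C = 11/12.


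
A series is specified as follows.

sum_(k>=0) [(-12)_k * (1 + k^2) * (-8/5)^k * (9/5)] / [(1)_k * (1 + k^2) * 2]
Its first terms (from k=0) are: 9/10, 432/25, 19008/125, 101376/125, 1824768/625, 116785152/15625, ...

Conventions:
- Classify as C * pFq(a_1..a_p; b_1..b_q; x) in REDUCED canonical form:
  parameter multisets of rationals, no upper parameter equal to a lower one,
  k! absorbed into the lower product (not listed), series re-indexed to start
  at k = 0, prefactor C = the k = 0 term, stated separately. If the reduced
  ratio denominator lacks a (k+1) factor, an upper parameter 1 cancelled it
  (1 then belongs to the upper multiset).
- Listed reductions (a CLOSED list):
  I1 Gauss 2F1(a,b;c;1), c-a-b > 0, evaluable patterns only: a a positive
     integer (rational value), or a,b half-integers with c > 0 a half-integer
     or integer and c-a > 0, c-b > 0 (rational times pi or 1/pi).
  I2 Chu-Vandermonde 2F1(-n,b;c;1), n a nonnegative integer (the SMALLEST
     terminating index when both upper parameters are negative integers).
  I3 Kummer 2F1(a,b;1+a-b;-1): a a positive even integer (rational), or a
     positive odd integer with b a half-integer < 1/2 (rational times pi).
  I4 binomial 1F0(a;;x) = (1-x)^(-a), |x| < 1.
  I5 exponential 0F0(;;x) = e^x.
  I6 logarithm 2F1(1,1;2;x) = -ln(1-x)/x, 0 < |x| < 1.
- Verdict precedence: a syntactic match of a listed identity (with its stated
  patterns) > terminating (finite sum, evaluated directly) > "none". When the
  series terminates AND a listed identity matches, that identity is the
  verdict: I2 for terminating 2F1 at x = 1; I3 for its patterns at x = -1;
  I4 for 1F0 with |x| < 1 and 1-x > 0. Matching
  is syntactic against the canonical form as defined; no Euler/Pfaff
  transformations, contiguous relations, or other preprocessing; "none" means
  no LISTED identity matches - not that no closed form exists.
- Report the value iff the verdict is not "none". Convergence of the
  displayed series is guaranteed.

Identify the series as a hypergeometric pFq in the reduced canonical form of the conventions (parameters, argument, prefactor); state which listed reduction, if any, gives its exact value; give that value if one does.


Key observation: t_0 = 9/10 here, and the constant factors (C = 9/10, x = -8/5) combine into one prefactor.
Consecutive-term ratio: r(k) = (-8/5) * (k-12) / [(k+1)] - rational in k, leading ratio (-8/5); with t_0 = 9/10, classification follows.

With C = 9/10: the canonical form is 1F0(-12; -; -8/5). Verdict: terminating. With -12 upstairs the series is a 13-term polynomial sum; evaluated term by term. Its exact value is 209682766102329/2441406250.


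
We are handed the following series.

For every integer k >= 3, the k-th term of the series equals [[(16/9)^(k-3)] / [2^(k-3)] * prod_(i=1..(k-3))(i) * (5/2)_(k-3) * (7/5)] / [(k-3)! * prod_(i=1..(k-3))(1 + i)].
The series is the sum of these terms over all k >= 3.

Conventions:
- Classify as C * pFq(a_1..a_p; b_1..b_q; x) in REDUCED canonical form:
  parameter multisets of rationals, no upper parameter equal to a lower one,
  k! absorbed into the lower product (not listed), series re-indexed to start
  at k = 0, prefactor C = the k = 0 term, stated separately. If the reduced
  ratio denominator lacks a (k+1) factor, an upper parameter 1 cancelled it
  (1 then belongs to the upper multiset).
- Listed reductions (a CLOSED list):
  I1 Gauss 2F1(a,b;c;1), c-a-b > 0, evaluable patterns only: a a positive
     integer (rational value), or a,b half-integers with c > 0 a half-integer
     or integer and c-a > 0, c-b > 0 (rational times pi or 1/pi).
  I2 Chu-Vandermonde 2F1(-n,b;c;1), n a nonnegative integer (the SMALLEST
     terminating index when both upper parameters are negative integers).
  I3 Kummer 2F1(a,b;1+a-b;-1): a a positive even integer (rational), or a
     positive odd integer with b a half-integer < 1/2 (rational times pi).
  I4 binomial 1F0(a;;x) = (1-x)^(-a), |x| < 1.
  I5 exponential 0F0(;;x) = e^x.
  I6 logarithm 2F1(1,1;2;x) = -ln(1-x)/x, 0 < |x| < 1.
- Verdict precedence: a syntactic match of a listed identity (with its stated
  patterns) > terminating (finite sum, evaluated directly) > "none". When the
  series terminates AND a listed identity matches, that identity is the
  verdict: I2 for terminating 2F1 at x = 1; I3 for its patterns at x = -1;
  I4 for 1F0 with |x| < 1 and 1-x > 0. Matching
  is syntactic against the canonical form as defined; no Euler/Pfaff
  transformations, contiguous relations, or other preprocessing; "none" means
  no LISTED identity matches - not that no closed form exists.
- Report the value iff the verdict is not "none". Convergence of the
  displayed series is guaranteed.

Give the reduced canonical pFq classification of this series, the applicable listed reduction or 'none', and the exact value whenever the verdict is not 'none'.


Prefactor 7/5, argument 8/9: 2F1 with upper {1, 5/2} over lower {2}. Verdict: no listed reduction: x = 8/9 and upper {1, 5/2} fail every I1-I6 pattern.

Key step: with t_0 = 7/5, the running product (prefactor 7/5) telescopes to a rising factorial.
Term ratio: r(k) = (8/9) * (k+1) (k+5/2) / [(k+2) (k+1)] - poly over poly, x = (8/9) from leading terms; C = 7/5 at k = 0.


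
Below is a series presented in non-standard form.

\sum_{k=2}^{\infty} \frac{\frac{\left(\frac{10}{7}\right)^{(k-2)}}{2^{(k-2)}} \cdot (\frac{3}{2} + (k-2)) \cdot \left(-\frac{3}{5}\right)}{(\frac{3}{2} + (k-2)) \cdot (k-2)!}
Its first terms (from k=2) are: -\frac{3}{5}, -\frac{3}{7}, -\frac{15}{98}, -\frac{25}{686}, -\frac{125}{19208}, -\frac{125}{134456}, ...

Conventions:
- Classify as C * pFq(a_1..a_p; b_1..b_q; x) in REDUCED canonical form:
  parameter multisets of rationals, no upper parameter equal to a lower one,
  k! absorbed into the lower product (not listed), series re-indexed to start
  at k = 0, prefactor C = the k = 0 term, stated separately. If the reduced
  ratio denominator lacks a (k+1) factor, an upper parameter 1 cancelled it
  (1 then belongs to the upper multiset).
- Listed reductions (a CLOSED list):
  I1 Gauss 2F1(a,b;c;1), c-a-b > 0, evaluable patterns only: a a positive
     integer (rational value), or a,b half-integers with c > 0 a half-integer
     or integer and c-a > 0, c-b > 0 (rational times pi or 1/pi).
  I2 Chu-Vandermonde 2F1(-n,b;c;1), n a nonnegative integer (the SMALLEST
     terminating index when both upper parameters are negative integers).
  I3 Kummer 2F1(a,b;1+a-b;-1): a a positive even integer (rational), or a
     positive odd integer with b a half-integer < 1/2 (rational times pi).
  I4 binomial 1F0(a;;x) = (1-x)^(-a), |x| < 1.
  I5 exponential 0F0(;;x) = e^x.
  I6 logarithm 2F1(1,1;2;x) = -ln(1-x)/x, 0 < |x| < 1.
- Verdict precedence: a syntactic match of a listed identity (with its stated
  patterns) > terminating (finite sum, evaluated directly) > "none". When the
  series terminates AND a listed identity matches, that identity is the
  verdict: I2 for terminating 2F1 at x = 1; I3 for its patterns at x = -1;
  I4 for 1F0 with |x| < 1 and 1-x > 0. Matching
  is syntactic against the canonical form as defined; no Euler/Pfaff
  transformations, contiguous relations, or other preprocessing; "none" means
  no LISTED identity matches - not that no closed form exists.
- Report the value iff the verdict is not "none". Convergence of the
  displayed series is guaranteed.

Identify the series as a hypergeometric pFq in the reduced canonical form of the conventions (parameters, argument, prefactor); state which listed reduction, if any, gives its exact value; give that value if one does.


Key step: with t_0 = -\frac{3}{5}, striking the common factor k + 3/2 reduces the term (C = -3/5).
Adjacent-term ratio: r(k) = \frac{5}{7} * 1 / [(k+1)] - rational in k, leading ratio \frac{5}{7}; with t_0 = -\frac{3}{5}, classification follows.

At argument \frac{5}{7}: a 0F0 with upper {-}, lower {-}, scaled by C = -\frac{3}{5}. Verdict (x = \frac{5}{7}): the I5 exponential reduction applies (the 0F0 exponential series at x = \frac{5}{7}). Hence: \left(-\frac{3}{5}\right) \cdot e^{\frac{5}{7}}.


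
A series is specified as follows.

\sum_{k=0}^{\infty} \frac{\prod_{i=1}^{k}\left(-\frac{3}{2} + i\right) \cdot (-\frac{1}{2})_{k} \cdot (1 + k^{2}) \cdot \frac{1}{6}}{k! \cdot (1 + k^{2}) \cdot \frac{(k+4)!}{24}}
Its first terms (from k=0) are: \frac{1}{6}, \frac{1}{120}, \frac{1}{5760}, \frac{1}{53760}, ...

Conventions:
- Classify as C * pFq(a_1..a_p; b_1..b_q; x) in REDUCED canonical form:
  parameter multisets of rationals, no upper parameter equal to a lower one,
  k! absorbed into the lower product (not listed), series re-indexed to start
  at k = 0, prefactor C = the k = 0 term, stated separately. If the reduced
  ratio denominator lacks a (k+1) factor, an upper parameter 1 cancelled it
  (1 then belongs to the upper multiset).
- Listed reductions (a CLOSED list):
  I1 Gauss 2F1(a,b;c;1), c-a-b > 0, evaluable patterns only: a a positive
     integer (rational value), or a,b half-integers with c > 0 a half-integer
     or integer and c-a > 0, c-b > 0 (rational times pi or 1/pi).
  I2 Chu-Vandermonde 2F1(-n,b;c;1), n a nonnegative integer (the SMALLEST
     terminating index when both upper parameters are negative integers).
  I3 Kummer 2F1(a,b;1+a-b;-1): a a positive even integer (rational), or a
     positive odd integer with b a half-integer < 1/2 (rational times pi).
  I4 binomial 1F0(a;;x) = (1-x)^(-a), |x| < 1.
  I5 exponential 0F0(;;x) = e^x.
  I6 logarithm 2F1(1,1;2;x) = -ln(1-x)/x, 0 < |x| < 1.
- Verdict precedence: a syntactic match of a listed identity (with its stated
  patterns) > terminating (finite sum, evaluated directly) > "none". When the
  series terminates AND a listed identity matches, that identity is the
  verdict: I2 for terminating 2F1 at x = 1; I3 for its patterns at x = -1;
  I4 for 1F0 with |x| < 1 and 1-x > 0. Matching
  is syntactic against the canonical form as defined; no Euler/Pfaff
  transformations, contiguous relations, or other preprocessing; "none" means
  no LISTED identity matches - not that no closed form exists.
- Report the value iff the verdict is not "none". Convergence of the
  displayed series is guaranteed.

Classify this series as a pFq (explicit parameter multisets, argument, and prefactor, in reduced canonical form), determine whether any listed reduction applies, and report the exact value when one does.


With C = \frac{1}{6}: the canonical form is 2F1(-\frac{1}{2}, -\frac{1}{2}; 5; 1). Verdict: this is Gauss (I1, half-integer pattern) (x = 1; upper {-\frac{1}{2}, -\frac{1}{2}} half-integers, c = 5 in the evaluable pattern). Hence: \frac{32768}{59535} / \pi.

Structural cue: t_0 = \frac{1}{6} here, and the denominator's factorial ratio (C = 1/6) is a lower Pochhammer.
Step ratio: r(k) = 1 * (k-\frac{1}{2}) (k-\frac{1}{2}) / [(k+5) (k+1)] - rational in k. x = 1; t_0 = \frac{1}{6}; negate the roots.


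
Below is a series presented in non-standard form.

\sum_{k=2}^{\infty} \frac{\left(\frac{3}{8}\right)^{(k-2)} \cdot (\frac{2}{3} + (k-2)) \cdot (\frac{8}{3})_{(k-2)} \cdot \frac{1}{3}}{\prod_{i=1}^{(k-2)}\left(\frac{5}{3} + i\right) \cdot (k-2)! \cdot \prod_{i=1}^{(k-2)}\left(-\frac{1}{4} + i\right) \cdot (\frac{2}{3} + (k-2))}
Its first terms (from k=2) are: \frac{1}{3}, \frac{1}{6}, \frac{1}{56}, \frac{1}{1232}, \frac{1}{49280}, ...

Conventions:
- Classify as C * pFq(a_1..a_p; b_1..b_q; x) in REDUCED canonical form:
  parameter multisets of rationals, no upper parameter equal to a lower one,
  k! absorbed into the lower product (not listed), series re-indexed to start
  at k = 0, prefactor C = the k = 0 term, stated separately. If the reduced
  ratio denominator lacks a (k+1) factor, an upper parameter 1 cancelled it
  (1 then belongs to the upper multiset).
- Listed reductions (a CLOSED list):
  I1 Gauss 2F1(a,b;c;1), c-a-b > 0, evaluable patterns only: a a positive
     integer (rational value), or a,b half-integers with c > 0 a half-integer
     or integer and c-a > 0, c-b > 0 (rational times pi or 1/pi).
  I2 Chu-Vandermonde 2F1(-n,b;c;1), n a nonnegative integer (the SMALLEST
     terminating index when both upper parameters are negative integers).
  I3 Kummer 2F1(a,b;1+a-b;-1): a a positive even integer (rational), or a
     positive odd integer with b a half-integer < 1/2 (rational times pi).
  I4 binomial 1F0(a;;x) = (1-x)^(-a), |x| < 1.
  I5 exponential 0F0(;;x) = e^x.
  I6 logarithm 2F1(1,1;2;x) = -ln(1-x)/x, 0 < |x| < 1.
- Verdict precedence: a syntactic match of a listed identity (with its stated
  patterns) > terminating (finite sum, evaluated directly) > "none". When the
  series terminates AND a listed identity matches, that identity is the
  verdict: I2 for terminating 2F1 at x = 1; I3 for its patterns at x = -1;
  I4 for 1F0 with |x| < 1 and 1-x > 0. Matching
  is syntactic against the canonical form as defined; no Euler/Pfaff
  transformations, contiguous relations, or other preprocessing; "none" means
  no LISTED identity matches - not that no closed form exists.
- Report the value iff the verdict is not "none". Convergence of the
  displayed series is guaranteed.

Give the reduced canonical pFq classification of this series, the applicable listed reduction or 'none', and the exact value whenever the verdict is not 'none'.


Key step: with t_0 = \frac{1}{3}, the lower running product (C = 1/3) is a rising factorial.
Term ratio: r(k) = \frac{3}{8} * 1 / [(k+\frac{3}{4}) (k+1)] - rational; roots negated = parameters, x = \frac{3}{8}, C = \frac{1}{3}.

The series (x = \frac{3}{8}) is 0F1: upper {-}, lower {\frac{3}{4}}, prefactor \frac{1}{3}. Verdict: none - at argument \frac{3}{8} the multisets {-} ; {\frac{3}{4}} match no listed identity.


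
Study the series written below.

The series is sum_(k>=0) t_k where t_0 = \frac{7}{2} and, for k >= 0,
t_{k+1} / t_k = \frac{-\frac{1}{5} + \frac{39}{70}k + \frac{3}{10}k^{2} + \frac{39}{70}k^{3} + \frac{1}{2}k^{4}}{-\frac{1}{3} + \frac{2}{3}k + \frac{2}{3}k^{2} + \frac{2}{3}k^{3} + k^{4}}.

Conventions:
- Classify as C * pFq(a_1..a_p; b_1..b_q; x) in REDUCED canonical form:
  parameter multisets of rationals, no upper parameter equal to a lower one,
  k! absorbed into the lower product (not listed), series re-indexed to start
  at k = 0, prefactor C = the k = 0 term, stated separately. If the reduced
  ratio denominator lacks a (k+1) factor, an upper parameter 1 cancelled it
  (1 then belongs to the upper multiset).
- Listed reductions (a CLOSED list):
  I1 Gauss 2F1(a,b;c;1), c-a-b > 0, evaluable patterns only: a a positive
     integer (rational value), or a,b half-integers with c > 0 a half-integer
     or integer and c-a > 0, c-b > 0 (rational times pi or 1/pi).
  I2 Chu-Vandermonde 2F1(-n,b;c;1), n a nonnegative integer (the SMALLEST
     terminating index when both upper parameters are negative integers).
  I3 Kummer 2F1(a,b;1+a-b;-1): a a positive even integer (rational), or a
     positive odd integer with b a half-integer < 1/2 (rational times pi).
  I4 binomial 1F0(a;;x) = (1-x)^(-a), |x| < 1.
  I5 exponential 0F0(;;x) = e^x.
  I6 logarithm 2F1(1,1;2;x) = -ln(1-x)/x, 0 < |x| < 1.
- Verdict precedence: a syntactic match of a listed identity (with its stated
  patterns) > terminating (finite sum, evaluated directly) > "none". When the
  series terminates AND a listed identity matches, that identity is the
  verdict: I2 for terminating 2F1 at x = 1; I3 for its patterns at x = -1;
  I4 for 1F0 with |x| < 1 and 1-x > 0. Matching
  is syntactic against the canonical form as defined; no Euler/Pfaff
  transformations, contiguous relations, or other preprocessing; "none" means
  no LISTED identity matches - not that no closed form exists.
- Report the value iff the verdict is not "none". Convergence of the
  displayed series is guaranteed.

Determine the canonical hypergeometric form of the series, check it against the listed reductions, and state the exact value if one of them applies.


First insight: with t_0 = \frac{7}{2}, the ratio is unreduced: k^2 + 1 divides both sides (C = 7/2).
Consecutive-term ratio: r(k) = \frac{1}{2} * (k-\frac{2}{7}) (k+\frac{7}{5}) / [(k-\frac{1}{3}) (k+1)] - rational; roots negated = parameters, x = \frac{1}{2}, C = \frac{7}{2}.

With C = \frac{7}{2}: the canonical form is 2F1(-\frac{2}{7}, \frac{7}{5}; -\frac{1}{3}; \frac{1}{2}). Verdict: none. Every listed pattern misses the 2F1 form at \frac{1}{2}, upper {-\frac{2}{7}, \frac{7}{5}}.


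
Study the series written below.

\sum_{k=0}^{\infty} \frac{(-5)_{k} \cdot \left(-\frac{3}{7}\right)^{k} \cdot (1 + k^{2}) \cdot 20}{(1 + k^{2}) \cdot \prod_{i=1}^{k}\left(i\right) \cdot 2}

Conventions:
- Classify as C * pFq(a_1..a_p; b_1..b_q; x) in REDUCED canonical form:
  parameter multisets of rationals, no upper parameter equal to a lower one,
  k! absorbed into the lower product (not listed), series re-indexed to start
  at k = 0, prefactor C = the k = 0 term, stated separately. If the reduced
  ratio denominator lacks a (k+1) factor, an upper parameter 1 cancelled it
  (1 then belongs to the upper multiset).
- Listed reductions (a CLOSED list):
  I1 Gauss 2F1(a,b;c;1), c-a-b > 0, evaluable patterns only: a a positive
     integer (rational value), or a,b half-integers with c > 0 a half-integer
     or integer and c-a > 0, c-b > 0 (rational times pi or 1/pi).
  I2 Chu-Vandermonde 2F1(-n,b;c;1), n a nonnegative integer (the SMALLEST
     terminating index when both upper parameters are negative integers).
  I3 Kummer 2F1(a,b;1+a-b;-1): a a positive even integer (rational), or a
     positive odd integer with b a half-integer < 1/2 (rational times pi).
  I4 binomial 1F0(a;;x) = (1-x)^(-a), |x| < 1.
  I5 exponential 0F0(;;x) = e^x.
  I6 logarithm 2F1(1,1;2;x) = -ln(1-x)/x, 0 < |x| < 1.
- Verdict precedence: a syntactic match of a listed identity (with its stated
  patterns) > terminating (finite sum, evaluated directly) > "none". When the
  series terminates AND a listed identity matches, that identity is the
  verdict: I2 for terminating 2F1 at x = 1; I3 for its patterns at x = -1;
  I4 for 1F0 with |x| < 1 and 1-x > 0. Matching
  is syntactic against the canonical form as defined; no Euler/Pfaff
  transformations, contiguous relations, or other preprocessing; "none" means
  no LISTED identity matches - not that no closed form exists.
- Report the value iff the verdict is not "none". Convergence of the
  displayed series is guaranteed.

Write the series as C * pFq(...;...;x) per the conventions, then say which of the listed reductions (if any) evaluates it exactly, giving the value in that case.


At argument -\frac{3}{7}: a 1F0 with upper {-5}, lower {-}, scaled by C = 10. Verdict at x = -\frac{3}{7}: binomial (I4) matches (the 1F0 binomial series: exponent 5, x = -\frac{3}{7}). Exact value: \frac{1000000}{16807}.

Key observation: t_0 = 10 here, and the product of the first k integers (prefactor 10) is k!.
Consecutive-term ratio: r(k) = -\frac{3}{7} * (k-5) / [(k+1)] - rational; roots negated = parameters, x = -\frac{3}{7}, C = 10.


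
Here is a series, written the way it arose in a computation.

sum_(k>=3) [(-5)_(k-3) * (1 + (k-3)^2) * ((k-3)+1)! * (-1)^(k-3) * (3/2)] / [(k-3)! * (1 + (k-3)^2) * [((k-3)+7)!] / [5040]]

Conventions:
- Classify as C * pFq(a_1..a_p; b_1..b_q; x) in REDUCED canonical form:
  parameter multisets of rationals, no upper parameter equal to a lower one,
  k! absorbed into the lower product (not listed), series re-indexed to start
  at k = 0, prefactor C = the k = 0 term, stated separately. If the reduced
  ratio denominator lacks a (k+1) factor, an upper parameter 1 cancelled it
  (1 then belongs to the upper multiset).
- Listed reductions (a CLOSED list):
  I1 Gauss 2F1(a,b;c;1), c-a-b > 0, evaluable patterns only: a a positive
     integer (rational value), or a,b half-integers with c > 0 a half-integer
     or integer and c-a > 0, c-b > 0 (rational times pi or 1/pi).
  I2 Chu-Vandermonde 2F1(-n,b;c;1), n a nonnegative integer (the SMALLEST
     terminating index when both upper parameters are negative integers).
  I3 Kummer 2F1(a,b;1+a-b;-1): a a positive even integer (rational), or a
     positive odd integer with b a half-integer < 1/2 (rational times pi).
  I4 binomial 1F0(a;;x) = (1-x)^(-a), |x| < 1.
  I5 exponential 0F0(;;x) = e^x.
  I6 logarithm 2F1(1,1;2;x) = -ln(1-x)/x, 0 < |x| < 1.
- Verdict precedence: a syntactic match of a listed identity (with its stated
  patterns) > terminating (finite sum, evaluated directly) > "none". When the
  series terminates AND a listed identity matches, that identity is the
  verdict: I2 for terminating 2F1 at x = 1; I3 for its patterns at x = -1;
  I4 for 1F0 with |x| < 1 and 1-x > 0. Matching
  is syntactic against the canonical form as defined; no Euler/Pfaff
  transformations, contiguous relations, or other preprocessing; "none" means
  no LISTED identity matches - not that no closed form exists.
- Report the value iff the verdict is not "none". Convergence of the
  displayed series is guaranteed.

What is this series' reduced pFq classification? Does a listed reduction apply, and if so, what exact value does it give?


First insight: t_0 = 3/2 here, and k^2 + 1 divides numerator and denominator alike; C = 3/2, x = -1 after cancelling.
Ratio: r(k) = (-1) * (k-5) (k+2) / [(k+8) (k+1)] - poly over poly, x = (-1) from leading terms; C = 3/2 at k = 0.

Classification (C = 3/2): 2F1 with upper {-5, 2}, lower {8}, argument x = -1. Verdict at x = -1: Kummer's theorem (I3) matches (x = -1; c = 8 equals 1+a-b for upper {-5, 2}: listed pattern). Its exact value is 21/4.


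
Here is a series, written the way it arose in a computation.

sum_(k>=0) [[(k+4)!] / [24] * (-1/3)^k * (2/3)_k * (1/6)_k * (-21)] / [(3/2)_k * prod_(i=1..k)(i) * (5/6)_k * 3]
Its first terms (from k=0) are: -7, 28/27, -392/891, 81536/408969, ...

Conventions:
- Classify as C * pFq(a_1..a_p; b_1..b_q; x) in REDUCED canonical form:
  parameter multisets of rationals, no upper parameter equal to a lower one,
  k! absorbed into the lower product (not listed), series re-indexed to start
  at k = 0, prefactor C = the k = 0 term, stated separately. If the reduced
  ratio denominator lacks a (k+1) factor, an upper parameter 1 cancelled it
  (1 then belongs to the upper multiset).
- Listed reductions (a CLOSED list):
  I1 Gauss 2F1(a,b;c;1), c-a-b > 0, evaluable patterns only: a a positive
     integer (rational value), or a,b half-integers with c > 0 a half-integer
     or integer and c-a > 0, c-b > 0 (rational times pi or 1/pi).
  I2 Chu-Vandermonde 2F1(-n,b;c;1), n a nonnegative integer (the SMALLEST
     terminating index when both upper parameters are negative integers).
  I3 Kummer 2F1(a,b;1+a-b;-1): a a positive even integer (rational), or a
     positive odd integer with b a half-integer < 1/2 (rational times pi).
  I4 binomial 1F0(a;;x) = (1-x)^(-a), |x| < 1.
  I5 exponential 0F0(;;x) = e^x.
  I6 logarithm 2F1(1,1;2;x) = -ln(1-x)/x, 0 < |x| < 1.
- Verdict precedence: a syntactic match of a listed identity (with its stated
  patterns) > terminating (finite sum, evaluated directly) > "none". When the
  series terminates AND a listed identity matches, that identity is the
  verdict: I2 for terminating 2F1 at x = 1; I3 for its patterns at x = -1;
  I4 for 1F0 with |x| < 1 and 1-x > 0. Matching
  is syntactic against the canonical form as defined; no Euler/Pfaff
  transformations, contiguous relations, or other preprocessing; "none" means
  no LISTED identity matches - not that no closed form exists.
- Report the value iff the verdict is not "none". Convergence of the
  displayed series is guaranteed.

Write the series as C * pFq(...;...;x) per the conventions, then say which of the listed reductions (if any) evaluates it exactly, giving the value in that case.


First insight: with t_0 = -7, the factorial ratio (C = -7) (k+a-1)!/(a-1)! is a rising factorial (a)_k.
Consecutive-term ratio: r(k) = (-1/3) * (k+1/6) (k+2/3) (k+5) / [(k+5/6) (k+3/2) (k+1)] ; factor over Q: parameters, x = (-1/3), and C = -7.

At argument -1/3: a 3F2 with upper {1/6, 2/3, 5}, lower {5/6, 3/2}, scaled by C = -7. Verdict: none here - no I1-I6 shape fits x = -1/3 with lower {5/6, 3/2}.


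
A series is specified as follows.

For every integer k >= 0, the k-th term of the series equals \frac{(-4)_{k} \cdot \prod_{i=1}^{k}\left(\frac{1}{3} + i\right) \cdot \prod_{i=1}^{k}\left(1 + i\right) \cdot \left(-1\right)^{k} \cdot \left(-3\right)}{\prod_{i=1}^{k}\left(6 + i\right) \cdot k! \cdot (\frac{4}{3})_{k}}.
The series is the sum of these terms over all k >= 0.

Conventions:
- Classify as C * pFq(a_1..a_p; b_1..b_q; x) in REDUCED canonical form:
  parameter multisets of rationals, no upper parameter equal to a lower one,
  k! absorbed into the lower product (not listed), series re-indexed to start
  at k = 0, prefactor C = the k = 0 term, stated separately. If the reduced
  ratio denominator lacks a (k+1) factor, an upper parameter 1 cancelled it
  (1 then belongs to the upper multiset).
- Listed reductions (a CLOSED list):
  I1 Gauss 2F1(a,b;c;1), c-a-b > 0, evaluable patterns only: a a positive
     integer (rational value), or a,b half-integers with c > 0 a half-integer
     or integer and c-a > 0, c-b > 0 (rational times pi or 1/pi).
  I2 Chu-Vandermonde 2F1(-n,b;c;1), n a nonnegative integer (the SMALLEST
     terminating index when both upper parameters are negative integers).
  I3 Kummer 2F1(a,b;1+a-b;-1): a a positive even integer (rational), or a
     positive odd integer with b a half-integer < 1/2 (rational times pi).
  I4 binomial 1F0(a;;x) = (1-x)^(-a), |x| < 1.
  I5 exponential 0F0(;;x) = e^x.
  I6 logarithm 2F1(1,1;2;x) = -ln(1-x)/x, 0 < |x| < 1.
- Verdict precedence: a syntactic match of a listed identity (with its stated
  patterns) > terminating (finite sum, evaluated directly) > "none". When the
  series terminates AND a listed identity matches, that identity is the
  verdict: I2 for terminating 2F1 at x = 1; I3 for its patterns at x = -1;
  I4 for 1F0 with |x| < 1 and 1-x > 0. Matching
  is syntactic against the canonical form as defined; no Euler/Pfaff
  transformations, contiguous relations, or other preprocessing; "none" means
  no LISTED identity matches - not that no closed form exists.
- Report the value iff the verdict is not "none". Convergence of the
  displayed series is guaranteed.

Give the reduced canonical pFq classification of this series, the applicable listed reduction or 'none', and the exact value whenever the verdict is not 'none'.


The series (x = -1) is 2F1: upper {-4, 2}, lower {7}, prefactor -3. Verdict: this is Kummer (I3) (x = -1; c = 7 equals 1+a-b for upper {-4, 2}: listed pattern). Hence: -9.

First insight: t_0 being -3, the lower running product (C = -3, x = -1) is a rising factorial.
Term ratio: r(k) = -1 * (k-4) (k+2) / [(k+7) (k+1)] - rational in k. x = -1; t_0 = -3; negate the roots.


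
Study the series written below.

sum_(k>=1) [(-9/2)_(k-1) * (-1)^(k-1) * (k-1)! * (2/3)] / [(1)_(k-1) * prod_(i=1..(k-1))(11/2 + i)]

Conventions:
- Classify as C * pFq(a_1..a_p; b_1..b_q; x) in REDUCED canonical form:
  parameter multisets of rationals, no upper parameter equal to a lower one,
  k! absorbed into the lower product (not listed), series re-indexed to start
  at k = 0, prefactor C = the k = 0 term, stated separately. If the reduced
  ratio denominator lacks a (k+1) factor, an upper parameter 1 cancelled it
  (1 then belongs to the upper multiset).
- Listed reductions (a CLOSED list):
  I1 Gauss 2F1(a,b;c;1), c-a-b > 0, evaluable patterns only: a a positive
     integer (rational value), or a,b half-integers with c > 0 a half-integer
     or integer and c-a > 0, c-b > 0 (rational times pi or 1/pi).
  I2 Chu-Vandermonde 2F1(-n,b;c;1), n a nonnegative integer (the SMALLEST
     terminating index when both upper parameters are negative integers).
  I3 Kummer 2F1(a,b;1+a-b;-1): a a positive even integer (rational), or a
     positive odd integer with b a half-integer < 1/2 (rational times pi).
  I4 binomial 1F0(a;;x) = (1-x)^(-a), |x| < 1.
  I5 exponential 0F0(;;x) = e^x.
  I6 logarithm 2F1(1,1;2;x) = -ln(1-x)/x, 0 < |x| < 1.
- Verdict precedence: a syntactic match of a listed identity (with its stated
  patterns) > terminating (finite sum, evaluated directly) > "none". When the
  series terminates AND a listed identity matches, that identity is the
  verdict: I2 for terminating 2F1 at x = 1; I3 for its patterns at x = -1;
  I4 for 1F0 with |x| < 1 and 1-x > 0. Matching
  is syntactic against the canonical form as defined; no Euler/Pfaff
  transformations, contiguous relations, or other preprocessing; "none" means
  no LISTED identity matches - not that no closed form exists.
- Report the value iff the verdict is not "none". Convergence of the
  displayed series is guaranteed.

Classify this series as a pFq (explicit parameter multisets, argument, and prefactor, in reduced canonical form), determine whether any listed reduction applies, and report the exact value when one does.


At argument -1: a 2F1 with upper {-9/2, 1}, lower {13/2}, scaled by C = 2/3. Verdict: this is Kummer (I3) (x = -1; c = 13/2 equals 1+a-b for upper {-9/2, 1}: listed pattern). Exact value: (231/512) * pi.

Key step: x = (-1) and the lower running product (C = 2/3) is a rising factorial.
Step ratio: r(k) = (-1) * (k-9/2) (k+1) / [(k+13/2) (k+1)] ; factor over Q: parameters, x = (-1), and C = 2/3.
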